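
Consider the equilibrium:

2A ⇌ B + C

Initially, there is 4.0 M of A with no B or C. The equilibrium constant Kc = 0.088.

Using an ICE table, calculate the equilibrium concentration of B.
[B] = 0.745 M

ICE: [A] = 4.0 − 2x, [B] = [C] = x.
Kc = x²/(4.0 − 2x)² = 0.088 ⇒ √Kc = x/(4.0 − 2x).
x = √0.088·4.0/(1 + 2√0.088) = 0.29665·4.0/1.5933 = 0.74474.
[B] = x = 0.745 M.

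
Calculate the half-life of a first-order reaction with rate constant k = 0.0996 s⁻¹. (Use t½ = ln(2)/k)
6.96 s

t½ = ln(2)/k = 0.6931/0.0996 = 6.96 s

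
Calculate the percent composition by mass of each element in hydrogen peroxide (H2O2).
H: 5.93%, O: 94.06%

Molar mass of H2O2 = 34.02 g/mol
% H = (2 × 1.008) / 34.02 × 100% = 2.016 / 34.02 × 100% = 5.93%
% O = (2 × 16.0) / 34.02 × 100% = 32 / 34.02 × 100% = 94.06%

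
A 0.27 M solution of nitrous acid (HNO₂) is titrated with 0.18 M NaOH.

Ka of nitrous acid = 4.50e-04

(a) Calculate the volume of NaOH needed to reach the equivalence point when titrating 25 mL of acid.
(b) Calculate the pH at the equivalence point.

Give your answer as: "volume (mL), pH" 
V = 37.5 mL, pH = 8.19

(a) At equivalence: moles acid = moles base.
moles acid = 0.27 × 0.025 = 0.00675 mol; V_NaOH = 0.00675/0.18 = 0.0375 L = 37.5 mL.
(b) At equivalence, all acid → conjugate base A⁻ at [A⁻] = 0.00675/0.0625 = 0.108 M.
Kb = Kw/Ka = 1.0e-14/4.50e-04 = 2.222e-11; [OH⁻] = √(Kb·[A⁻]) = 1.549e-06; pOH = 5.81; pH = 14 − pOH = 8.19.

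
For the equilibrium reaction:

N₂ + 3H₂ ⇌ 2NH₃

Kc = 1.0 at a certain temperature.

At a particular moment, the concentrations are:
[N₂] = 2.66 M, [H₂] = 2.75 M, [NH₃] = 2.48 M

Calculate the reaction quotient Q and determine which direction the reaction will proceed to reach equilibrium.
Q = 0.111, Q < K, reaction proceeds forward (toward products)

Q = ([NH₃]^2) / ([N₂] × [H₂]^3)
  = ((2.48)^2) / ((2.66)·(2.75)^3) = 6.1504/55.32 = 0.1112
Since Q = 0.1112 < Kc = 1.0, the reaction proceeds forward (toward products) to reach equilibrium.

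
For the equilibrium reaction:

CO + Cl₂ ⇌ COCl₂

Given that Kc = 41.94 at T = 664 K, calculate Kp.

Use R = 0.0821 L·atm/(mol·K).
K_p = 0.7693

Δn = (moles gaseous products) − (moles gaseous reactants) = -1
T = 664 K; RT = 0.0821 × 664 = 54.5144
Kp = Kc·(RT)^Δn = 41.94 × (54.5144)^-1 = 41.94 × 0.0183438 = 0.7693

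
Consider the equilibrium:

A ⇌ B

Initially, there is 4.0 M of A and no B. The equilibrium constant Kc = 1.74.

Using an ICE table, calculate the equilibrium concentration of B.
[B] = 2.540 M

ICE: [A] = 4.0 − x, [B] = x.
Kc = x/(4.0 − x) = 1.74 ⇒ x = 1.74·4.0/(1 + 1.74) = 6.96/2.74 = 2.54.
[B] = x = 2.540 M.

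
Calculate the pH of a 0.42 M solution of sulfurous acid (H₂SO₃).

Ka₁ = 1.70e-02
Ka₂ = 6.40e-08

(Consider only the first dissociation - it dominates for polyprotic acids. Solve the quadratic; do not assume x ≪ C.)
pH = 1.12

x² + Ka₁·x − Ka₁·C = 0 with Ka₁ = 1.70e-02, C = 0.42.
x = (−Ka₁ + √(Ka₁² + 4·Ka₁·C))/2 = 7.6425e-02 M, so pH = 1.12.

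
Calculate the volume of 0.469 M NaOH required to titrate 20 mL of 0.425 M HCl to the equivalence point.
V_{base} = 18.1 mL

At equivalence: moles acid = moles base.
moles HCl = 0.425 M × 0.02 L = 0.0085 mol
V_NaOH = 0.0085 mol ÷ 0.469 M = 0.01812 L = 18.1 mL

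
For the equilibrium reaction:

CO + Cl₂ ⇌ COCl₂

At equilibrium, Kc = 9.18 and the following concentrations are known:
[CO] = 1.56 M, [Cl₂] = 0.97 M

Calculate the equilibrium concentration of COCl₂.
[COCl₂] = 13.8912 M

Kc = ([COCl₂]) / ([CO] × [Cl₂]) = 9.18
[COCl₂]^1 = Kc · (reactant terms)/(other product terms) = 9.18 · 1.5132 / 1 = 13.891
[COCl₂] = 13.8912 M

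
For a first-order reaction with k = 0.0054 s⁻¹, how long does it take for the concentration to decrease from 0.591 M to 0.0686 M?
398.80 s

From ln[A] = ln[A]₀ - k·t: t = ln([A]₀/[A])/k = ln(0.591/0.0686)/0.0054 = ln(8.6152)/0.0054 = 2.1535/0.0054 = 398.80 s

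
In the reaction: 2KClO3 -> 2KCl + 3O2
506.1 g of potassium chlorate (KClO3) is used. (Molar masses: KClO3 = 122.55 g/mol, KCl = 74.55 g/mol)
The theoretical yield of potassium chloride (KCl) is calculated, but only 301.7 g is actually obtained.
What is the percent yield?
Moles of KClO3 = 506.1 g ÷ 122.55 g/mol = 4.12974 mol
Mole ratio: 2 mol KCl / 2 mol KClO3
Moles of KCl = 4.12974 × (2/2) = 4.12974 mol
Theoretical yield = 4.12974 mol × 74.55 g/mol = 307.87 g
Actual yield = 301.7 g
Percent yield = (301.7 / 307.87) × 100% = 98.0%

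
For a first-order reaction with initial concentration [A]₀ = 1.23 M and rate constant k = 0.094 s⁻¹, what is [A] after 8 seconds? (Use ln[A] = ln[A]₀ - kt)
0.5798 M

ln[A] = ln[A]₀ - k·t = ln(1.23) - (0.094)·(8) = 0.2070 - 0.7520 = -0.5450
[A] = e^(-0.5450) = 0.5798 M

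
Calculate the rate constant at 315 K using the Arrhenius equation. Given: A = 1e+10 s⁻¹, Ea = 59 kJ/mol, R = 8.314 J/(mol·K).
1.64e+00 s⁻¹

k = A·exp(-Ea/(R·T)) = 1e+10·exp(-59000/(8.314·315)) = 1e+10·exp(-22.5285) = 1e+10·1.6444e-10 = 1.64e+00 s⁻¹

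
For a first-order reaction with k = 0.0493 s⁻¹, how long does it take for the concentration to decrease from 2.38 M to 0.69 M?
25.11 s

From ln[A] = ln[A]₀ - k·t: t = ln([A]₀/[A])/k = ln(2.38/0.69)/0.0493 = ln(3.4493)/0.0493 = 1.2382/0.0493 = 25.11 s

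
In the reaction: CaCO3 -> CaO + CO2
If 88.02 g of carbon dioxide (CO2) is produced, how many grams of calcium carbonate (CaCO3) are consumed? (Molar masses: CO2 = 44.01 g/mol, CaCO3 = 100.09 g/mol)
Moles of CO2 = 88.02 g ÷ 44.01 g/mol = 2 mol
Mole ratio: 1 mol CaCO3 / 1 mol CO2
Moles of CaCO3 = 2 × (1/1) = 2 mol
Mass of CaCO3 = 2 mol × 100.09 g/mol = 200.2 g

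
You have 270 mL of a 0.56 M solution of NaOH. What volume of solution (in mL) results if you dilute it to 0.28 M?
Using M₁V₁ = M₂V₂:
0.56 × 270 = 0.28 × V₂
V₂ = (0.56 × 270) / 0.28 = 540 mL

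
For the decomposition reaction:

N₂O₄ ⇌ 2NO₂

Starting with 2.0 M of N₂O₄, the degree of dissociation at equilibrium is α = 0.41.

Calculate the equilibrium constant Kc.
K_c = 2.2793

x = α·[A]₀ = 0.41 × 2.0 = 0.82 M dissociated.
At eq: [N₂O₄] = 2.0 − 0.82 = 1.18 M; [NO₂] = 2x = 1.64 M.
Kc = [NO₂]²/[N₂O₄] = (1.64)²/1.18 = 2.279.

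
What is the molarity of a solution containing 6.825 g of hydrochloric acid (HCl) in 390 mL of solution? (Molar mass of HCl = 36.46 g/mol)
Moles of HCl = 6.825 g ÷ 36.46 g/mol = 0.187191 mol
Volume = 390 mL = 0.39 L
Molarity = 0.187191 mol ÷ 0.39 L = 0.48 M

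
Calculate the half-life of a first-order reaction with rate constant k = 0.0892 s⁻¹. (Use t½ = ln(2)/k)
7.77 s

t½ = ln(2)/k = 0.6931/0.0892 = 7.77 s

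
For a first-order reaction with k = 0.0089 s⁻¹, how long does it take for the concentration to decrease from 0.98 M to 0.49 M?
77.88 s

From ln[A] = ln[A]₀ - k·t: t = ln([A]₀/[A])/k = ln(0.98/0.49)/0.0089 = ln(2.0000)/0.0089 = 0.6931/0.0089 = 77.88 s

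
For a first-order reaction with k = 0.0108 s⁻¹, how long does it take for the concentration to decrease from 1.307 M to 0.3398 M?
124.73 s

From ln[A] = ln[A]₀ - k·t: t = ln([A]₀/[A])/k = ln(1.307/0.3398)/0.0108 = ln(3.8464)/0.0108 = 1.3471/0.0108 = 124.73 s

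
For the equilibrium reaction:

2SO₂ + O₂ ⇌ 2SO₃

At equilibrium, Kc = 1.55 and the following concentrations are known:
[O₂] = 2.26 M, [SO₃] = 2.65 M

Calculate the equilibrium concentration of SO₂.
[SO₂] = 1.4159 M

Kc = ([SO₃]^2) / ([SO₂]^2 × [O₂]) = 1.55
[SO₂]^2 = (product terms)/(Kc · other reactant terms) = 7.0225 / (1.55 · 2.26) = 2.0047
[SO₂] = (2.0047)^(1/2) = 1.4159 M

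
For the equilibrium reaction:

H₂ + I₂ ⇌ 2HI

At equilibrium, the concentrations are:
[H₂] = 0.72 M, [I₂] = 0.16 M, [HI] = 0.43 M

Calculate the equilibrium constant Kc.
K_c = 1.6050

Kc = ([HI]^2) / ([H₂] × [I₂])
   = ((0.43)^2) / ((0.72)·(0.16))
   = 0.1849 / 0.1152 = 1.6050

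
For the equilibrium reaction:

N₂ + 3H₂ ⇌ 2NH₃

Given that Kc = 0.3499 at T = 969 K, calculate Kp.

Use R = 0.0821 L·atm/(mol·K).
K_p = 5.53e-05

Δn = (moles gaseous products) − (moles gaseous reactants) = -2
T = 969 K; RT = 0.0821 × 969 = 79.5549
Kp = Kc·(RT)^Δn = 0.3499 × (79.5549)^-2 = 0.3499 × 0.000158003 = 5.53e-05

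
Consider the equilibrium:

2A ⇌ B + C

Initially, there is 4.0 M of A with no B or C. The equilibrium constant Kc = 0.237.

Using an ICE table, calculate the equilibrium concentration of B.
[B] = 0.987 M

ICE: [A] = 4.0 − 2x, [B] = [C] = x.
Kc = x²/(4.0 − 2x)² = 0.237 ⇒ √Kc = x/(4.0 − 2x).
x = √0.237·4.0/(1 + 2√0.237) = 0.48683·4.0/1.9737 = 0.98665.
[B] = x = 0.987 M.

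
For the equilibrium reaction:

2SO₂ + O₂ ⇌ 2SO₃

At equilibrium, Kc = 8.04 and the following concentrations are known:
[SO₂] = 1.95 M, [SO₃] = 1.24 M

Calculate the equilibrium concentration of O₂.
[O₂] = 0.0503 M

Kc = ([SO₃]^2) / ([SO₂]^2 × [O₂]) = 8.04
[O₂]^1 = (product terms)/(Kc · other reactant terms) = 1.5376 / (8.04 · 3.8025) = 0.050294
[O₂] = 0.0503 M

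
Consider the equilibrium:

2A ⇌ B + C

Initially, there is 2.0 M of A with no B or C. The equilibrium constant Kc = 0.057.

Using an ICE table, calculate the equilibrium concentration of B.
[B] = 0.323 M

ICE: [A] = 2.0 − 2x, [B] = [C] = x.
Kc = x²/(2.0 − 2x)² = 0.057 ⇒ √Kc = x/(2.0 − 2x).
x = √0.057·2.0/(1 + 2√0.057) = 0.23875·2.0/1.4775 = 0.32318.
[B] = x = 0.323 M.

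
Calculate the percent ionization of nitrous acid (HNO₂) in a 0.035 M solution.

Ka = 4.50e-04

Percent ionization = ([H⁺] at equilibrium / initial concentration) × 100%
Percent ionization = 10.7%

Let x = [H⁺]. Ka = x²/(C - x) ⇒ x² + (4.50e-04)x - (4.50e-04)(0.035) = 0. x = 3.7500e-03. Percent = (3.7500e-03/0.035) × 100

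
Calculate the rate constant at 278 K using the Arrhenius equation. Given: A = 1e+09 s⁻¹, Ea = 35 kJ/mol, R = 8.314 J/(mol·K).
2.65e+02 s⁻¹

k = A·exp(-Ea/(R·T)) = 1e+09·exp(-35000/(8.314·278)) = 1e+09·exp(-15.1430) = 1e+09·2.6513e-07 = 2.65e+02 s⁻¹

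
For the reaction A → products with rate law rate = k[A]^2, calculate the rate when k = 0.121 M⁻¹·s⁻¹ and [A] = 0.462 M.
0.02583 M/s

rate = k·[A]^2 = 0.121·(0.462)^2 = 0.121·0.213444 = 0.02583 M/s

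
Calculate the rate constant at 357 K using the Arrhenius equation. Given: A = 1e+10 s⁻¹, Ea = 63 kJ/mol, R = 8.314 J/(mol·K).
6.05e+00 s⁻¹

k = A·exp(-Ea/(R·T)) = 1e+10·exp(-63000/(8.314·357)) = 1e+10·exp(-21.2257) = 1e+10·6.0505e-10 = 6.05e+00 s⁻¹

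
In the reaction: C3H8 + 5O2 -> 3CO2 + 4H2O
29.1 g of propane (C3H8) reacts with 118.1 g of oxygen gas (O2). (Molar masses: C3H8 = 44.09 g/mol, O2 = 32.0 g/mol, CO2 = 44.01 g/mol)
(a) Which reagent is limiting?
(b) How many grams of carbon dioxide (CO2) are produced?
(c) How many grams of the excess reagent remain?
(a) C3H8, (b) 87.14 g, (c) 12.5 g

Moles of C3H8 = 29.1 g ÷ 44.09 g/mol = 0.660014 mol
Moles of O2 = 118.1 g ÷ 32.0 g/mol = 3.69062 mol
Moles ÷ coefficient: C3H8: 0.660014/1 = 0.66, O2: 3.69062/5 = 0.7381
(a) C3H8 has the smaller value, so C3H8 is the limiting reagent.
(b) Moles of CO2 = 0.660014 mol C3H8 × (3/1) = 1.98004 mol; mass = 1.98004 mol × 44.01 g/mol = 87.14 g
(c) O2 consumed = 0.660014 × (5/1) = 3.30007 mol; remaining = 3.69062 − 3.30007 = 0.390557 mol; mass = 0.390557 mol × 32.0 g/mol = 12.5 g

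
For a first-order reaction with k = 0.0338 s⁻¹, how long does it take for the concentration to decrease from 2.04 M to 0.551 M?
38.73 s

From ln[A] = ln[A]₀ - k·t: t = ln([A]₀/[A])/k = ln(2.04/0.551)/0.0338 = ln(3.7024)/0.0338 = 1.3090/0.0338 = 38.73 s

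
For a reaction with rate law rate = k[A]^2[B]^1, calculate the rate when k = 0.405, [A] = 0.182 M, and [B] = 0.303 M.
0.004065 M/s

rate = k·[A]^2·[B]^1 = 0.405·(0.182)^2·(0.303)^1 = 0.405·0.033124·0.303 = 0.004065 M/s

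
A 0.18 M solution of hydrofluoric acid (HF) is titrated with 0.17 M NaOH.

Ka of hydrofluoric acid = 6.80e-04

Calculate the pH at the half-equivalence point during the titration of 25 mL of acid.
pH = pKa = 3.17

At the half-equivalence point, [HA] = [A⁻], so by Henderson–Hasselbalch pH = pKa + log(1) = pKa.
pKa = −log(6.80e-04) = 3.17.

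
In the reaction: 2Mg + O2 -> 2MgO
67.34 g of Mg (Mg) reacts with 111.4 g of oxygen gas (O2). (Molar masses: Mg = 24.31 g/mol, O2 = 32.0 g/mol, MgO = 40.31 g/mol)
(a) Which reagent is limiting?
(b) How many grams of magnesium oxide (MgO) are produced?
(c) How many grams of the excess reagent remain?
(a) Mg, (b) 111.7 g, (c) 67.08 g

Moles of Mg = 67.34 g ÷ 24.31 g/mol = 2.77005 mol
Moles of O2 = 111.4 g ÷ 32.0 g/mol = 3.48125 mol
Moles ÷ coefficient: Mg: 2.77005/2 = 1.385, O2: 3.48125/1 = 3.481
(a) Mg has the smaller value, so Mg is the limiting reagent.
(b) Moles of MgO = 2.77005 mol Mg × (2/2) = 2.77005 mol; mass = 2.77005 mol × 40.31 g/mol = 111.7 g
(c) O2 consumed = 2.77005 × (1/2) = 1.38503 mol; remaining = 3.48125 − 1.38503 = 2.09622 mol; mass = 2.09622 mol × 32.0 g/mol = 67.08 g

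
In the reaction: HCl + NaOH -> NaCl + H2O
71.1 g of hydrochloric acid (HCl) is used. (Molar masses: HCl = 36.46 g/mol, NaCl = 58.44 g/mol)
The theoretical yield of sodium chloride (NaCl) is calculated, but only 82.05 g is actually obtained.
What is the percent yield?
Moles of HCl = 71.1 g ÷ 36.46 g/mol = 1.95008 mol
Mole ratio: 1 mol NaCl / 1 mol HCl
Moles of NaCl = 1.95008 × (1/1) = 1.95008 mol
Theoretical yield = 1.95008 mol × 58.44 g/mol = 113.96 g
Actual yield = 82.05 g
Percent yield = (82.05 / 113.96) × 100% = 72.0%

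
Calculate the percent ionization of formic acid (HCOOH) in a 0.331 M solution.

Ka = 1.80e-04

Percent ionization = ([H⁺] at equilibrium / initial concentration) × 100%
Percent ionization = 2.3%

Let x = [H⁺]. Ka = x²/(C - x) ⇒ x² + (1.80e-04)x - (1.80e-04)(0.331) = 0. x = 7.6293e-03. Percent = (7.6293e-03/0.331) × 100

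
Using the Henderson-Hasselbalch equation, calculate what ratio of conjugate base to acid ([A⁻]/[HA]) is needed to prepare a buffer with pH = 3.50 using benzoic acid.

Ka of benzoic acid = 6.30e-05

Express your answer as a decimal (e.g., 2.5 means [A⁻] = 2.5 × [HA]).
[A⁻]/[HA] = 0.199

pKa = −log(6.30e-05) = 4.2007. pH = pKa + log([A⁻]/[HA]). 3.50 = 4.2007 + log(ratio). log(ratio) = 3.50 − 4.2007 = -0.7007. ratio = 10^(-0.7007) = 0.199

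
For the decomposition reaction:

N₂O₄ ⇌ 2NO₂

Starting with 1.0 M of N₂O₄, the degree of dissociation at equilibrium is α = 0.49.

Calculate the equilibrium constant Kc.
K_c = 1.8831

x = α·[A]₀ = 0.49 × 1.0 = 0.49 M dissociated.
At eq: [N₂O₄] = 1.0 − 0.49 = 0.51 M; [NO₂] = 2x = 0.98 M.
Kc = [NO₂]²/[N₂O₄] = (0.98)²/0.51 = 1.883.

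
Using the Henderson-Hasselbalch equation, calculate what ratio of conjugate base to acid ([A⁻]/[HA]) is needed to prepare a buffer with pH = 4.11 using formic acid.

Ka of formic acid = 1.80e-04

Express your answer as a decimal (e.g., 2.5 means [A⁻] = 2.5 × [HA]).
[A⁻]/[HA] = 2.319

pKa = −log(1.80e-04) = 3.7447. pH = pKa + log([A⁻]/[HA]). 4.11 = 3.7447 + log(ratio). log(ratio) = 4.11 − 3.7447 = 0.3653. ratio = 10^(0.3653) = 2.319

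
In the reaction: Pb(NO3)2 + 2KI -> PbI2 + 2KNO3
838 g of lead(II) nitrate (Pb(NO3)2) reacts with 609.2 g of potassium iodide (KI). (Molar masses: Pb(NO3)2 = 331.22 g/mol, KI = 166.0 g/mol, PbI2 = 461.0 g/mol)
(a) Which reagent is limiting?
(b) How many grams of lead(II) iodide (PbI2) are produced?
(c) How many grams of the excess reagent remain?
(a) KI, (b) 845.9 g, (c) 230.2 g

Moles of Pb(NO3)2 = 838 g ÷ 331.22 g/mol = 2.53004 mol
Moles of KI = 609.2 g ÷ 166.0 g/mol = 3.66988 mol
Moles ÷ coefficient: Pb(NO3)2: 2.53004/1 = 2.53, KI: 3.66988/2 = 1.835
(a) KI has the smaller value, so KI is the limiting reagent.
(b) Moles of PbI2 = 3.66988 mol KI × (1/2) = 1.83494 mol; mass = 1.83494 mol × 461.0 g/mol = 845.9 g
(c) Pb(NO3)2 consumed = 3.66988 × (1/2) = 1.83494 mol; remaining = 2.53004 − 1.83494 = 0.695101 mol; mass = 0.695101 mol × 331.22 g/mol = 230.2 g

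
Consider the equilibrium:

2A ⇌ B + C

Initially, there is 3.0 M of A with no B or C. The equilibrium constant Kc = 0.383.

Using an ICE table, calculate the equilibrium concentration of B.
[B] = 0.830 M

ICE: [A] = 3.0 − 2x, [B] = [C] = x.
Kc = x²/(3.0 − 2x)² = 0.383 ⇒ √Kc = x/(3.0 − 2x).
x = √0.383·3.0/(1 + 2√0.383) = 0.61887·3.0/2.2377 = 0.82968.
[B] = x = 0.830 M.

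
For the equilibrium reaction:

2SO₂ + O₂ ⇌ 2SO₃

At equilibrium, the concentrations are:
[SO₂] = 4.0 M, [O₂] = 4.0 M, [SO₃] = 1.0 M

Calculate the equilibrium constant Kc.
K_c = 0.0156

Kc = ([SO₃]^2) / ([SO₂]^2 × [O₂])
   = ((1.0)^2) / ((4.0)^2·(4.0))
   = 1 / 64 = 0.0156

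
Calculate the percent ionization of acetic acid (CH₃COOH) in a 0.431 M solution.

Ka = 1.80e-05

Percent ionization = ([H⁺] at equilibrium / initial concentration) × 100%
Percent ionization = 0.644%

Let x = [H⁺]. Ka = x²/(C - x) ⇒ x² + (1.80e-05)x - (1.80e-05)(0.431) = 0. x = 2.7763e-03. Percent = (2.7763e-03/0.431) × 100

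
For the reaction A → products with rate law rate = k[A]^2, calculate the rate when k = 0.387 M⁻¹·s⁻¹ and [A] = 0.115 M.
0.005118 M/s

rate = k·[A]^2 = 0.387·(0.115)^2 = 0.387·0.013225 = 0.005118 M/s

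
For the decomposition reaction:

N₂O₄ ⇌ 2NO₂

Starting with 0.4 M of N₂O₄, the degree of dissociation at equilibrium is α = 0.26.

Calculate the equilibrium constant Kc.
K_c = 0.1462

x = α·[A]₀ = 0.26 × 0.4 = 0.104 M dissociated.
At eq: [N₂O₄] = 0.4 − 0.104 = 0.296 M; [NO₂] = 2x = 0.208 M.
Kc = [NO₂]²/[N₂O₄] = (0.208)²/0.296 = 0.1462.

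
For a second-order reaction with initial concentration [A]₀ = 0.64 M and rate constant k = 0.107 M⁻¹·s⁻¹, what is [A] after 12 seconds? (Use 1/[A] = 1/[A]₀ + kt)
0.3513 M

1/[A] = 1/[A]₀ + k·t = 1/0.64 + (0.107)·(12) = 1.5625 + 1.2840 = 2.8465
[A] = 1/2.8465 = 0.3513 M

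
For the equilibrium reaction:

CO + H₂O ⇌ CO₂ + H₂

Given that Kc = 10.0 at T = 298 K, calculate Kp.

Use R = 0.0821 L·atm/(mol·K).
K_p = 10.0000

Δn = (moles gaseous products) − (moles gaseous reactants) = 0
T = 298 K; RT = 0.0821 × 298 = 24.4658
Kp = Kc·(RT)^Δn = 10.0 × (24.4658)^0 = 10.0 × 1 = 10.0000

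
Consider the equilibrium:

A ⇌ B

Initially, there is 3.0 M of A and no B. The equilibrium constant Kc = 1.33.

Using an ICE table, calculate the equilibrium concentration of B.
[B] = 1.712 M

ICE: [A] = 3.0 − x, [B] = x.
Kc = x/(3.0 − x) = 1.33 ⇒ x = 1.33·3.0/(1 + 1.33) = 3.99/2.33 = 1.712.
[B] = x = 1.712 M.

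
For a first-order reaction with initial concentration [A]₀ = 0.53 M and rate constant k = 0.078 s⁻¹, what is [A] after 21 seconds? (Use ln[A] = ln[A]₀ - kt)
0.1030 M

ln[A] = ln[A]₀ - k·t = ln(0.53) - (0.078)·(21) = -0.6349 - 1.6380 = -2.2729
[A] = e^(-2.2729) = 0.1030 M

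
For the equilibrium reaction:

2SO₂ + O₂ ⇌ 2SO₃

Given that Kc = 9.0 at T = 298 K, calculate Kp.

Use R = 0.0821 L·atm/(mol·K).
K_p = 0.3679

Δn = (moles gaseous products) − (moles gaseous reactants) = -1
T = 298 K; RT = 0.0821 × 298 = 24.4658
Kp = Kc·(RT)^Δn = 9.0 × (24.4658)^-1 = 9.0 × 0.0408734 = 0.3679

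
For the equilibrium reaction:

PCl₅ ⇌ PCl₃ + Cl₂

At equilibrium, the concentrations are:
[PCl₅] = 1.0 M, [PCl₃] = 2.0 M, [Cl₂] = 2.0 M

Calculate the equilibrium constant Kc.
K_c = 4.0000

Kc = ([PCl₃] × [Cl₂]) / ([PCl₅])
   = ((2.0)·(2.0)) / ((1.0))
   = 4 / 1 = 4.0000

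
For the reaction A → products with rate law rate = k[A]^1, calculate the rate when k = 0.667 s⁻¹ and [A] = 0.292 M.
0.1948 M/s

rate = k·[A]^1 = 0.667·(0.292)^1 = 0.667·0.292 = 0.1948 M/s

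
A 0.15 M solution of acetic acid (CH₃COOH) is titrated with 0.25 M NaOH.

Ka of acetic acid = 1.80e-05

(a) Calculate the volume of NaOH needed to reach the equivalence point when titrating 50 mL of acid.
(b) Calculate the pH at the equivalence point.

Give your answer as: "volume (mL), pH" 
V = 30.0 mL, pH = 8.86

(a) At equivalence: moles acid = moles base.
moles acid = 0.15 × 0.05 = 0.0075 mol; V_NaOH = 0.0075/0.25 = 0.03 L = 30.0 mL.
(b) At equivalence, all acid → conjugate base A⁻ at [A⁻] = 0.0075/0.08 = 0.09375 M.
Kb = Kw/Ka = 1.0e-14/1.80e-05 = 5.556e-10; [OH⁻] = √(Kb·[A⁻]) = 7.217e-06; pOH = 5.14; pH = 14 − pOH = 8.86.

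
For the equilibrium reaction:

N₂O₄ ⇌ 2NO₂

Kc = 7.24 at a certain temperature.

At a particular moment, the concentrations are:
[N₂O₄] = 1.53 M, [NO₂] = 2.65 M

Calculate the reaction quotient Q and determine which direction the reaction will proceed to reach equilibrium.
Q = 4.590, Q < K, reaction proceeds forward (toward products)

Q = ([NO₂]^2) / ([N₂O₄])
  = ((2.65)^2) / ((1.53)) = 7.0225/1.53 = 4.59
Since Q = 4.59 < Kc = 7.24, the reaction proceeds forward (toward products) to reach equilibrium.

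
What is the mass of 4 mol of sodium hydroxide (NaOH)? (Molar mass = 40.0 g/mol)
Mass = 4 mol × 40.0 g/mol = 160 g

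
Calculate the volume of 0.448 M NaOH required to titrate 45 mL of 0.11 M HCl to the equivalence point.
V_{base} = 11.0 mL

At equivalence: moles acid = moles base.
moles HCl = 0.11 M × 0.045 L = 0.00495 mol
V_NaOH = 0.00495 mol ÷ 0.448 M = 0.01105 L = 11.0 mL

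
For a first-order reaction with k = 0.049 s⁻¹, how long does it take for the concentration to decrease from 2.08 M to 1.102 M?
12.96 s

From ln[A] = ln[A]₀ - k·t: t = ln([A]₀/[A])/k = ln(2.08/1.102)/0.049 = ln(1.8875)/0.049 = 0.6352/0.049 = 12.96 s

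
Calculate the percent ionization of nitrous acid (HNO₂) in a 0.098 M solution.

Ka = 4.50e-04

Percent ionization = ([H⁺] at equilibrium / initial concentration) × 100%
Percent ionization = 6.55%

Let x = [H⁺]. Ka = x²/(C - x) ⇒ x² + (4.50e-04)x - (4.50e-04)(0.098) = 0. x = 6.4196e-03. Percent = (6.4196e-03/0.098) × 100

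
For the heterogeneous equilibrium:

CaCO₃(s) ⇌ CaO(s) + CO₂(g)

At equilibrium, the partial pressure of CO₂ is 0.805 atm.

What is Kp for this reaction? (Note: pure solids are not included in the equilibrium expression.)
K_p = 0.805

Solids (CaCO₃, CaO) have activity 1 and are excluded.
Kp = P(CO₂) = 0.805.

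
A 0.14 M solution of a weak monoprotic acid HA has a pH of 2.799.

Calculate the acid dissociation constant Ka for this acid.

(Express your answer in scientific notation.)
K_a = 1.82e-05

[H⁺] = 10^(−pH) = 10^(−2.799) = 1.589e-03 M. For HA ⇌ H⁺ + A⁻, Ka = x²/(C − x) = (1.589e-03)²/(0.14 − 1.589e-03) = 1.82e-05.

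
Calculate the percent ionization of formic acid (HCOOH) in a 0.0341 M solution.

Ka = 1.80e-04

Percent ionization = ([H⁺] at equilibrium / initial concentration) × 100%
Percent ionization = 7.01%

Let x = [H⁺]. Ka = x²/(C - x) ⇒ x² + (1.80e-04)x - (1.80e-04)(0.0341) = 0. x = 2.3891e-03. Percent = (2.3891e-03/0.0341) × 100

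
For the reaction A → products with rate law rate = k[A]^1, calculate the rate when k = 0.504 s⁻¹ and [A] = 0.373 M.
0.188 M/s

rate = k·[A]^1 = 0.504·(0.373)^1 = 0.504·0.373 = 0.188 M/s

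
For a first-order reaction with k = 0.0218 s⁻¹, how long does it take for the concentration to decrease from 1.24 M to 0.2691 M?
70.08 s

From ln[A] = ln[A]₀ - k·t: t = ln([A]₀/[A])/k = ln(1.24/0.2691)/0.0218 = ln(4.6080)/0.0218 = 1.5278/0.0218 = 70.08 s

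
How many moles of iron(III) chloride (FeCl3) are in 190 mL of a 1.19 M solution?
Moles = Molarity × Volume (L)
Moles = 1.19 M × 0.19 L = 0.2261 mol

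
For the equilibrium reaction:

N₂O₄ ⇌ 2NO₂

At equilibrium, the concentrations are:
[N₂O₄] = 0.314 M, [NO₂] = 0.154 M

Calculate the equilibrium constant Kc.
K_c = 0.0755

Kc = ([NO₂]^2) / ([N₂O₄])
   = ((0.154)^2) / ((0.314))
   = 0.023716 / 0.314 = 0.0755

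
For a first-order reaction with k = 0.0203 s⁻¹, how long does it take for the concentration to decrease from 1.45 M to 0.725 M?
34.15 s

From ln[A] = ln[A]₀ - k·t: t = ln([A]₀/[A])/k = ln(1.45/0.725)/0.0203 = ln(2.0000)/0.0203 = 0.6931/0.0203 = 34.15 s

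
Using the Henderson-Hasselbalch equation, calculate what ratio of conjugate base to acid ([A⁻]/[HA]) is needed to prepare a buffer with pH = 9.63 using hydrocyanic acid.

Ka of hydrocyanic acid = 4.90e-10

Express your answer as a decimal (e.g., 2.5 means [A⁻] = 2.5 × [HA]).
[A⁻]/[HA] = 2.090

pKa = −log(4.90e-10) = 9.3098. pH = pKa + log([A⁻]/[HA]). 9.63 = 9.3098 + log(ratio). log(ratio) = 9.63 − 9.3098 = 0.3202. ratio = 10^(0.3202) = 2.090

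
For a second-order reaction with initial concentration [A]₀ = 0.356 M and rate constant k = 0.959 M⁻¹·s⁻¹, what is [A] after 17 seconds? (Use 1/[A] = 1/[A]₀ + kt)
0.0523 M

1/[A] = 1/[A]₀ + k·t = 1/0.356 + (0.959)·(17) = 2.8090 + 16.3030 = 19.1120
[A] = 1/19.1120 = 0.0523 M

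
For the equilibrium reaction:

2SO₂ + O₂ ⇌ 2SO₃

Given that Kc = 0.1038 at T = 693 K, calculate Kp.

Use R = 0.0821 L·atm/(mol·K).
K_p = 0.0018

Δn = (moles gaseous products) − (moles gaseous reactants) = -1
T = 693 K; RT = 0.0821 × 693 = 56.8953
Kp = Kc·(RT)^Δn = 0.1038 × (56.8953)^-1 = 0.1038 × 0.0175761 = 0.0018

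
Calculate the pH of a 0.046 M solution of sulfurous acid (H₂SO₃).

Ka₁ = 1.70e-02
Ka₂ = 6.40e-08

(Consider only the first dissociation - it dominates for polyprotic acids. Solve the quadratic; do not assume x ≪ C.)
pH = 1.68

x² + Ka₁·x − Ka₁·C = 0 with Ka₁ = 1.70e-02, C = 0.046.
x = (−Ka₁ + √(Ka₁² + 4·Ka₁·C))/2 = 2.0728e-02 M, so pH = 1.68.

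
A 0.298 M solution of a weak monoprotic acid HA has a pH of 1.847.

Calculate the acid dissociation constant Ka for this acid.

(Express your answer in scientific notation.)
K_a = 7.13e-04

[H⁺] = 10^(−pH) = 10^(−1.847) = 1.422e-02 M. For HA ⇌ H⁺ + A⁻, Ka = x²/(C − x) = (1.422e-02)²/(0.298 − 1.422e-02) = 7.13e-04.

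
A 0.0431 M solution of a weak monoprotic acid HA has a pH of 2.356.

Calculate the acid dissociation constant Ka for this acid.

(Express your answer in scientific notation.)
K_a = 5.02e-04

[H⁺] = 10^(−pH) = 10^(−2.356) = 4.406e-03 M. For HA ⇌ H⁺ + A⁻, Ka = x²/(C − x) = (4.406e-03)²/(0.0431 − 4.406e-03) = 5.02e-04.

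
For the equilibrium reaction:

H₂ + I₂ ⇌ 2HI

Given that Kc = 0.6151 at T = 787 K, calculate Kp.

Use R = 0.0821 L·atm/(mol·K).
K_p = 0.6151

Δn = (moles gaseous products) − (moles gaseous reactants) = 0
T = 787 K; RT = 0.0821 × 787 = 64.6127
Kp = Kc·(RT)^Δn = 0.6151 × (64.6127)^0 = 0.6151 × 1 = 0.6151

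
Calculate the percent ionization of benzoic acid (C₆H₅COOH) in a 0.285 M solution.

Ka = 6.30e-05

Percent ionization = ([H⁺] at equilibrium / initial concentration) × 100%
Percent ionization = 1.48%

Let x = [H⁺]. Ka = x²/(C - x) ⇒ x² + (6.30e-05)x - (6.30e-05)(0.285) = 0. x = 4.2060e-03. Percent = (4.2060e-03/0.285) × 100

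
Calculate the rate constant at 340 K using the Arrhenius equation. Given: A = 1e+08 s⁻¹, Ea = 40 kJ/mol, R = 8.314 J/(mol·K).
7.15e+01 s⁻¹

k = A·exp(-Ea/(R·T)) = 1e+08·exp(-40000/(8.314·340)) = 1e+08·exp(-14.1505) = 1e+08·7.1536e-07 = 7.15e+01 s⁻¹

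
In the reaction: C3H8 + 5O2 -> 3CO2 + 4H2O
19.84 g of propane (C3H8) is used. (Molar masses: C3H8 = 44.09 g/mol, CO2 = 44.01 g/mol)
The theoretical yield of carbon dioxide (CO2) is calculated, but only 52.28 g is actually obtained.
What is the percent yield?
Moles of C3H8 = 19.84 g ÷ 44.09 g/mol = 0.449989 mol
Mole ratio: 3 mol CO2 / 1 mol C3H8
Moles of CO2 = 0.449989 × (3/1) = 1.34997 mol
Theoretical yield = 1.34997 mol × 44.01 g/mol = 59.412 g
Actual yield = 52.28 g
Percent yield = (52.28 / 59.412) × 100% = 88.0%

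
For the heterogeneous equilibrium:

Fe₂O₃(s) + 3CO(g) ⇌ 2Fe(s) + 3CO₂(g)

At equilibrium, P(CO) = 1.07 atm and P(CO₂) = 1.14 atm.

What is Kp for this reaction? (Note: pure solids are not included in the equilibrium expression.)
K_p = 1.209

Solids (Fe₂O₃, Fe) are excluded.
Kp = P(CO₂)³/P(CO)³ = (1.14)³/(1.07)³ = 1.482/1.225 = 1.209.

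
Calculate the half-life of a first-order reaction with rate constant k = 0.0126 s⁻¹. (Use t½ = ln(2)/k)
55.01 s

t½ = ln(2)/k = 0.6931/0.0126 = 55.01 s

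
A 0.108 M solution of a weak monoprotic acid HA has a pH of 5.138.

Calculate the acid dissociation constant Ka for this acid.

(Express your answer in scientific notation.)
K_a = 4.90e-10

[H⁺] = 10^(−pH) = 10^(−5.138) = 7.278e-06 M. For HA ⇌ H⁺ + A⁻, Ka = x²/(C − x) = (7.278e-06)²/(0.108 − 7.278e-06) = 4.90e-10.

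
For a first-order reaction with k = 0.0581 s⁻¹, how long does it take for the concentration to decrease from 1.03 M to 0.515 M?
11.93 s

From ln[A] = ln[A]₀ - k·t: t = ln([A]₀/[A])/k = ln(1.03/0.515)/0.0581 = ln(2.0000)/0.0581 = 0.6931/0.0581 = 11.93 s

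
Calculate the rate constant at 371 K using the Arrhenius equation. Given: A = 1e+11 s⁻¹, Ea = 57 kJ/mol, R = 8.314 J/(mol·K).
9.43e+02 s⁻¹

k = A·exp(-Ea/(R·T)) = 1e+11·exp(-57000/(8.314·371)) = 1e+11·exp(-18.4795) = 1e+11·9.4285e-09 = 9.43e+02 s⁻¹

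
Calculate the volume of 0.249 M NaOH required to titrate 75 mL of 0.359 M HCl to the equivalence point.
V_{base} = 108.1 mL

At equivalence: moles acid = moles base.
moles HCl = 0.359 M × 0.075 L = 0.026925 mol
V_NaOH = 0.026925 mol ÷ 0.249 M = 0.1081 L = 108.1 mL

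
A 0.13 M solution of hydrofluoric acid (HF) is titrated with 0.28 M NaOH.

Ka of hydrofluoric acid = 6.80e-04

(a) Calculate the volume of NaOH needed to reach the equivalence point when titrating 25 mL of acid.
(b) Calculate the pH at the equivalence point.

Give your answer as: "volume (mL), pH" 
V = 11.6 mL, pH = 8.06

(a) At equivalence: moles acid = moles base.
moles acid = 0.13 × 0.025 = 0.00325 mol; V_NaOH = 0.00325/0.28 = 0.01161 L = 11.6 mL.
(b) At equivalence, all acid → conjugate base A⁻ at [A⁻] = 0.00325/0.03661 = 0.08878 M.
Kb = Kw/Ka = 1.0e-14/6.80e-04 = 1.471e-11; [OH⁻] = √(Kb·[A⁻]) = 1.143e-06; pOH = 5.94; pH = 14 − pOH = 8.06.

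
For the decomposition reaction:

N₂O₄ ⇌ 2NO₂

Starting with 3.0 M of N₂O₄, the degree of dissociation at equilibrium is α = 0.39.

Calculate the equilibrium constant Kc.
K_c = 2.9921

x = α·[A]₀ = 0.39 × 3.0 = 1.17 M dissociated.
At eq: [N₂O₄] = 3.0 − 1.17 = 1.83 M; [NO₂] = 2x = 2.34 M.
Kc = [NO₂]²/[N₂O₄] = (2.34)²/1.83 = 2.992.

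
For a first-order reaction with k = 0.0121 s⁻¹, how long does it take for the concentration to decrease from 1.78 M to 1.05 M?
43.62 s

From ln[A] = ln[A]₀ - k·t: t = ln([A]₀/[A])/k = ln(1.78/1.05)/0.0121 = ln(1.6952)/0.0121 = 0.5278/0.0121 = 43.62 s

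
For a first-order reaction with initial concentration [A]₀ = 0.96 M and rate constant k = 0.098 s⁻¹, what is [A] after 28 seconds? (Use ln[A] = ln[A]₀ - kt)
0.0617 M

ln[A] = ln[A]₀ - k·t = ln(0.96) - (0.098)·(28) = -0.0408 - 2.7440 = -2.7848
[A] = e^(-2.7848) = 0.0617 M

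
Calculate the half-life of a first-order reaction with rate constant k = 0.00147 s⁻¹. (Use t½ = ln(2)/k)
471.53 s

t½ = ln(2)/k = 0.6931/0.00147 = 471.53 s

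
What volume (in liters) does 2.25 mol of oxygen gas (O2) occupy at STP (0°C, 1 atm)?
At STP, 1 mol of gas occupies 22.4 L
Volume = 2.25 mol × 22.4 L/mol = 50.40 L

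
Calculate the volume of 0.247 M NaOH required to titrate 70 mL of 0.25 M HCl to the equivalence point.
V_{base} = 70.9 mL

At equivalence: moles acid = moles base.
moles HCl = 0.25 M × 0.07 L = 0.0175 mol
V_NaOH = 0.0175 mol ÷ 0.247 M = 0.07085 L = 70.9 mL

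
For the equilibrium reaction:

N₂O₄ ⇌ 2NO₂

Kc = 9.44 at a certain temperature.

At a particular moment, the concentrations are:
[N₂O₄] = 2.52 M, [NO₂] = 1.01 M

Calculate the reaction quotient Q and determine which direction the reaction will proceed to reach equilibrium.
Q = 0.405, Q < K, reaction proceeds forward (toward products)

Q = ([NO₂]^2) / ([N₂O₄])
  = ((1.01)^2) / ((2.52)) = 1.0201/2.52 = 0.4048
Since Q = 0.4048 < Kc = 9.44, the reaction proceeds forward (toward products) to reach equilibrium.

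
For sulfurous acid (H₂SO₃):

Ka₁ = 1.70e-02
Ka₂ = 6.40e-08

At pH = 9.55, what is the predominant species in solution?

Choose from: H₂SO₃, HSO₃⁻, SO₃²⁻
SO₃²⁻

pKa1 = 1.77, pKa2 = 7.19. Each pKa is the crossover between adjacent species; pH = 9.55 lies in the region where SO₃²⁻ predominates.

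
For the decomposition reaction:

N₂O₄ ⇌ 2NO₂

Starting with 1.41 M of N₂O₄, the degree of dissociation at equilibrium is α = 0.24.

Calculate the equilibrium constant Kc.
K_c = 0.4275

x = α·[A]₀ = 0.24 × 1.41 = 0.3384 M dissociated.
At eq: [N₂O₄] = 1.41 − 0.3384 = 1.072 M; [NO₂] = 2x = 0.6768 M.
Kc = [NO₂]²/[N₂O₄] = (0.6768)²/1.072 = 0.4275.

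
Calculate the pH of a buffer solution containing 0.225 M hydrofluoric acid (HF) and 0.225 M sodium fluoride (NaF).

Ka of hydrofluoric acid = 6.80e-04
pH = 3.17

pKa = -log(6.80e-04) = 3.17. pH = pKa + log([A⁻]/[HA]) = 3.17 + log(0.225/0.225)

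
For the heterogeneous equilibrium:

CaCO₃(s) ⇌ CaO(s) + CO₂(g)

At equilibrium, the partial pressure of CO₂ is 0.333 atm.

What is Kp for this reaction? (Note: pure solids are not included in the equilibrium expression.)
K_p = 0.333

Solids (CaCO₃, CaO) have activity 1 and are excluded.
Kp = P(CO₂) = 0.333.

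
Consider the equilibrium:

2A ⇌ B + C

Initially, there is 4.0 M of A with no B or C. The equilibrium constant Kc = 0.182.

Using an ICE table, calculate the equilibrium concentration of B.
[B] = 0.921 M

ICE: [A] = 4.0 − 2x, [B] = [C] = x.
Kc = x²/(4.0 − 2x)² = 0.182 ⇒ √Kc = x/(4.0 − 2x).
x = √0.182·4.0/(1 + 2√0.182) = 0.42661·4.0/1.8532 = 0.9208.
[B] = x = 0.921 M.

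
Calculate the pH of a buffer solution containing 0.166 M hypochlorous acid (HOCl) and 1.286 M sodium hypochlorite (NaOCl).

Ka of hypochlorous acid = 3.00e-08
pH = 8.41

pKa = -log(3.00e-08) = 7.52. pH = pKa + log([A⁻]/[HA]) = 7.52 + log(1.286/0.166)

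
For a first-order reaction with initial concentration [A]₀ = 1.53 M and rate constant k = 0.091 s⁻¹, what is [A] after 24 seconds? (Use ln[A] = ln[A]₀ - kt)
0.1723 M

ln[A] = ln[A]₀ - k·t = ln(1.53) - (0.091)·(24) = 0.4253 - 2.1840 = -1.7587
[A] = e^(-1.7587) = 0.1723 M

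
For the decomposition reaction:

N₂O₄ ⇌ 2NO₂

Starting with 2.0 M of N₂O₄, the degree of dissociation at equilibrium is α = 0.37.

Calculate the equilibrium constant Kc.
K_c = 1.7384

x = α·[A]₀ = 0.37 × 2.0 = 0.74 M dissociated.
At eq: [N₂O₄] = 2.0 − 0.74 = 1.26 M; [NO₂] = 2x = 1.48 M.
Kc = [NO₂]²/[N₂O₄] = (1.48)²/1.26 = 1.738.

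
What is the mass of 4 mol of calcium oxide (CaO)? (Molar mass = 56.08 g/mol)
Mass = 4 mol × 56.08 g/mol = 224.3 g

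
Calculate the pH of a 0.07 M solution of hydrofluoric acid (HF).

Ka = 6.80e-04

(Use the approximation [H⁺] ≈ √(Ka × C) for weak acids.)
pH = 2.16

[H⁺] = √(Ka × C) = √(6.80e-04 × 0.07) = 6.8993e-03. pH = -log(6.8993e-03)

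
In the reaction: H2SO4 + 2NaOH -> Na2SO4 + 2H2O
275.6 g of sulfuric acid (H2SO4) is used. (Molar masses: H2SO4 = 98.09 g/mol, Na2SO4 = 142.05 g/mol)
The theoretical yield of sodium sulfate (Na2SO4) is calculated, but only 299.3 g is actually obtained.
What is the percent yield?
Moles of H2SO4 = 275.6 g ÷ 98.09 g/mol = 2.80966 mol
Mole ratio: 1 mol Na2SO4 / 1 mol H2SO4
Moles of Na2SO4 = 2.80966 × (1/1) = 2.80966 mol
Theoretical yield = 2.80966 mol × 142.05 g/mol = 399.11 g
Actual yield = 299.3 g
Percent yield = (299.3 / 399.11) × 100% = 75.0%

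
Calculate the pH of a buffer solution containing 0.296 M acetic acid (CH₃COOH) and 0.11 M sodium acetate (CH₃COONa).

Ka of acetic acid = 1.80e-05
pH = 4.31

pKa = -log(1.80e-05) = 4.74. pH = pKa + log([A⁻]/[HA]) = 4.74 + log(0.11/0.296)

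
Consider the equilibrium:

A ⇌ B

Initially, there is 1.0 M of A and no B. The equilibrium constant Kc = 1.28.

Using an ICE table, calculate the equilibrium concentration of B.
[B] = 0.561 M

ICE: [A] = 1.0 − x, [B] = x.
Kc = x/(1.0 − x) = 1.28 ⇒ x = 1.28·1.0/(1 + 1.28) = 1.28/2.28 = 0.5614.
[B] = x = 0.561 M.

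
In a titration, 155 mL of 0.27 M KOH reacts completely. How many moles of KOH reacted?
Moles = Molarity × Volume (L)
Moles = 0.27 M × 0.155 L = 0.04185 mol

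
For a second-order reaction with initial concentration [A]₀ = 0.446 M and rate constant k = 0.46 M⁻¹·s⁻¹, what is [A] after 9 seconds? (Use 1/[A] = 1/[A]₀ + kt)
0.1567 M

1/[A] = 1/[A]₀ + k·t = 1/0.446 + (0.46)·(9) = 2.2422 + 4.1400 = 6.3822
[A] = 1/6.3822 = 0.1567 M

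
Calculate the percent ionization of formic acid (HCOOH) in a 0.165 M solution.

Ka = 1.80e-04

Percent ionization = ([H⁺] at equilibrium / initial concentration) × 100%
Percent ionization = 3.25%

Let x = [H⁺]. Ka = x²/(C - x) ⇒ x² + (1.80e-04)x - (1.80e-04)(0.165) = 0. x = 5.3605e-03. Percent = (5.3605e-03/0.165) × 100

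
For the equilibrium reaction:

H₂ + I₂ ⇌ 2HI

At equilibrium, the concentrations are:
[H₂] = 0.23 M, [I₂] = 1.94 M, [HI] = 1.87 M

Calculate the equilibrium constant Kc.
K_c = 7.8371

Kc = ([HI]^2) / ([H₂] × [I₂])
   = ((1.87)^2) / ((0.23)·(1.94))
   = 3.4969 / 0.4462 = 7.8371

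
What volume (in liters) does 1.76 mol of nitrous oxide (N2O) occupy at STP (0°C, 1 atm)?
At STP, 1 mol of gas occupies 22.4 L
Volume = 1.76 mol × 22.4 L/mol = 39.42 L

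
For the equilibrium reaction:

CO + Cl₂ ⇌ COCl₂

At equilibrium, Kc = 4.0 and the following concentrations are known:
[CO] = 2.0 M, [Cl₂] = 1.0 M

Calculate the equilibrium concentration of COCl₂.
[COCl₂] = 8.0000 M

Kc = ([COCl₂]) / ([CO] × [Cl₂]) = 4.0
[COCl₂]^1 = Kc · (reactant terms)/(other product terms) = 4.0 · 2 / 1 = 8
[COCl₂] = 8.0000 M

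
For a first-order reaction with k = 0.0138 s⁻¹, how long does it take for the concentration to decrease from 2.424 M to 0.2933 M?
153.04 s

From ln[A] = ln[A]₀ - k·t: t = ln([A]₀/[A])/k = ln(2.424/0.2933)/0.0138 = ln(8.2646)/0.0138 = 2.1120/0.0138 = 153.04 s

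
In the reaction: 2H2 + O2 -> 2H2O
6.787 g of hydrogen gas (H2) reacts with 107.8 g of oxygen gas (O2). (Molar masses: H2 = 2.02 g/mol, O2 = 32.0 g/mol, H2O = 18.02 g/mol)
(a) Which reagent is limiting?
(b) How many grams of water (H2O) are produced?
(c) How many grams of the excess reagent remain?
(a) H2, (b) 60.55 g, (c) 54.04 g

Moles of H2 = 6.787 g ÷ 2.02 g/mol = 3.3599 mol
Moles of O2 = 107.8 g ÷ 32.0 g/mol = 3.36875 mol
Moles ÷ coefficient: H2: 3.3599/2 = 1.68, O2: 3.36875/1 = 3.369
(a) H2 has the smaller value, so H2 is the limiting reagent.
(b) Moles of H2O = 3.3599 mol H2 × (2/2) = 3.3599 mol; mass = 3.3599 mol × 18.02 g/mol = 60.55 g
(c) O2 consumed = 3.3599 × (1/2) = 1.67995 mol; remaining = 3.36875 − 1.67995 = 1.6888 mol; mass = 1.6888 mol × 32.0 g/mol = 54.04 g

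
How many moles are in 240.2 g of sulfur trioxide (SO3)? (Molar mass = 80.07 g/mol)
Moles = 240.2 g ÷ 80.07 g/mol = 3 mol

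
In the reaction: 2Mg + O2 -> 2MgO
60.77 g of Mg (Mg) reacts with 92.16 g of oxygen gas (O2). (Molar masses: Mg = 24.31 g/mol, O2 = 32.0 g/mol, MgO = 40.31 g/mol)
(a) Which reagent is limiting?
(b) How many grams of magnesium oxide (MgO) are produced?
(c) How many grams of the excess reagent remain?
(a) Mg, (b) 100.8 g, (c) 52.16 g

Moles of Mg = 60.77 g ÷ 24.31 g/mol = 2.49979 mol
Moles of O2 = 92.16 g ÷ 32.0 g/mol = 2.88 mol
Moles ÷ coefficient: Mg: 2.49979/2 = 1.25, O2: 2.88/1 = 2.88
(a) Mg has the smaller value, so Mg is the limiting reagent.
(b) Moles of MgO = 2.49979 mol Mg × (2/2) = 2.49979 mol; mass = 2.49979 mol × 40.31 g/mol = 100.8 g
(c) O2 consumed = 2.49979 × (1/2) = 1.2499 mol; remaining = 2.88 − 1.2499 = 1.6301 mol; mass = 1.6301 mol × 32.0 g/mol = 52.16 g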